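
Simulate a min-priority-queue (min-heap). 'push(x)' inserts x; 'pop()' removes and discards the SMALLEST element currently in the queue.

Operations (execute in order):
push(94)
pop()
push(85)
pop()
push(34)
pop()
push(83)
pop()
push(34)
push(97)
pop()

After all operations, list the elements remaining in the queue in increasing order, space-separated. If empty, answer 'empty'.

push(94): heap contents = [94]
pop() → 94: heap contents = []
push(85): heap contents = [85]
pop() → 85: heap contents = []
push(34): heap contents = [34]
pop() → 34: heap contents = []
push(83): heap contents = [83]
pop() → 83: heap contents = []
push(34): heap contents = [34]
push(97): heap contents = [34, 97]
pop() → 34: heap contents = [97]

Answer: 97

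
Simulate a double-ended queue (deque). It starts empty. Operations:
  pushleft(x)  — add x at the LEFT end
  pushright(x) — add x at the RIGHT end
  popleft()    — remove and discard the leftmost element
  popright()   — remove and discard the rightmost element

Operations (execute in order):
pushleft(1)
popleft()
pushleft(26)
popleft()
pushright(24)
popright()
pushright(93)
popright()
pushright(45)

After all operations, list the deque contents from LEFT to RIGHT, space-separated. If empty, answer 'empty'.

pushleft(1): [1]
popleft(): []
pushleft(26): [26]
popleft(): []
pushright(24): [24]
popright(): []
pushright(93): [93]
popright(): []
pushright(45): [45]

Answer: 45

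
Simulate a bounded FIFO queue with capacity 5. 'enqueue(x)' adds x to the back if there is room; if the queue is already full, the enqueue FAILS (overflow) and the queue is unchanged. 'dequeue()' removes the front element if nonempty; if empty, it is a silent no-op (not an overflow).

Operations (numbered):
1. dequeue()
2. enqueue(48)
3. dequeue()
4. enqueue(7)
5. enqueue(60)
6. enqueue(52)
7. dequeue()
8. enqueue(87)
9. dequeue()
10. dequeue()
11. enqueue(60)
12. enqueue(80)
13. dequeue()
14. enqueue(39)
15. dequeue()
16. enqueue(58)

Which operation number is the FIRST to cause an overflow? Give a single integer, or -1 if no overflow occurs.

1. dequeue(): empty, no-op, size=0
2. enqueue(48): size=1
3. dequeue(): size=0
4. enqueue(7): size=1
5. enqueue(60): size=2
6. enqueue(52): size=3
7. dequeue(): size=2
8. enqueue(87): size=3
9. dequeue(): size=2
10. dequeue(): size=1
11. enqueue(60): size=2
12. enqueue(80): size=3
13. dequeue(): size=2
14. enqueue(39): size=3
15. dequeue(): size=2
16. enqueue(58): size=3

Answer: -1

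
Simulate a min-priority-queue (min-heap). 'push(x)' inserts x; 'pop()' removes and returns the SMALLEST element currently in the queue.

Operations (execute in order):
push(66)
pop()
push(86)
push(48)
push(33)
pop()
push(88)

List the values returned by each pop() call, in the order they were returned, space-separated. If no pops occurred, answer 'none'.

push(66): heap contents = [66]
pop() → 66: heap contents = []
push(86): heap contents = [86]
push(48): heap contents = [48, 86]
push(33): heap contents = [33, 48, 86]
pop() → 33: heap contents = [48, 86]
push(88): heap contents = [48, 86, 88]

Answer: 66 33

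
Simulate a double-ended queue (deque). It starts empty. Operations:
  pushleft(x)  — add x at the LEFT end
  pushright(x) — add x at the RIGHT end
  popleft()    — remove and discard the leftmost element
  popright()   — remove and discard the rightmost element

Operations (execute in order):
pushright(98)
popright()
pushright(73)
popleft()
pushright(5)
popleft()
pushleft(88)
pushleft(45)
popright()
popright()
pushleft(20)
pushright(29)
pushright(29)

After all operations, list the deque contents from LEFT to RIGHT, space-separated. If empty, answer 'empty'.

Answer: 20 29 29

Derivation:
pushright(98): [98]
popright(): []
pushright(73): [73]
popleft(): []
pushright(5): [5]
popleft(): []
pushleft(88): [88]
pushleft(45): [45, 88]
popright(): [45]
popright(): []
pushleft(20): [20]
pushright(29): [20, 29]
pushright(29): [20, 29, 29]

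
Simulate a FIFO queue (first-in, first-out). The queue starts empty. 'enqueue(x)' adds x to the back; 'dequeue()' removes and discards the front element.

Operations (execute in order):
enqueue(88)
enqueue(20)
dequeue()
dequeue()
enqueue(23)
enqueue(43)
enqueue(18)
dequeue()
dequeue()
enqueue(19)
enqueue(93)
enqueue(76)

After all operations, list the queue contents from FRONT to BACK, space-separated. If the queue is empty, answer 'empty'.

Answer: 18 19 93 76

Derivation:
enqueue(88): [88]
enqueue(20): [88, 20]
dequeue(): [20]
dequeue(): []
enqueue(23): [23]
enqueue(43): [23, 43]
enqueue(18): [23, 43, 18]
dequeue(): [43, 18]
dequeue(): [18]
enqueue(19): [18, 19]
enqueue(93): [18, 19, 93]
enqueue(76): [18, 19, 93, 76]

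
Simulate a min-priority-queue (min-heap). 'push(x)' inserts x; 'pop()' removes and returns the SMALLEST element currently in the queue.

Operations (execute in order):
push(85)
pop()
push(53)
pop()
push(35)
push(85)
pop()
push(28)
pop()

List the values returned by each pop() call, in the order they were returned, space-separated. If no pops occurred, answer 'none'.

push(85): heap contents = [85]
pop() → 85: heap contents = []
push(53): heap contents = [53]
pop() → 53: heap contents = []
push(35): heap contents = [35]
push(85): heap contents = [35, 85]
pop() → 35: heap contents = [85]
push(28): heap contents = [28, 85]
pop() → 28: heap contents = [85]

Answer: 85 53 35 28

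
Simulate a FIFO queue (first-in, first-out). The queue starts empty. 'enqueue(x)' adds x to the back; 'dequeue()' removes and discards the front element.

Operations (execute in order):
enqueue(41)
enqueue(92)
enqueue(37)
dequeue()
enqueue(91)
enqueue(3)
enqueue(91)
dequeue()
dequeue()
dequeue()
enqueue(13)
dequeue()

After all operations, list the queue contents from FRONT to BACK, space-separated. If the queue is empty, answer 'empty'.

Answer: 91 13

Derivation:
enqueue(41): [41]
enqueue(92): [41, 92]
enqueue(37): [41, 92, 37]
dequeue(): [92, 37]
enqueue(91): [92, 37, 91]
enqueue(3): [92, 37, 91, 3]
enqueue(91): [92, 37, 91, 3, 91]
dequeue(): [37, 91, 3, 91]
dequeue(): [91, 3, 91]
dequeue(): [3, 91]
enqueue(13): [3, 91, 13]
dequeue(): [91, 13]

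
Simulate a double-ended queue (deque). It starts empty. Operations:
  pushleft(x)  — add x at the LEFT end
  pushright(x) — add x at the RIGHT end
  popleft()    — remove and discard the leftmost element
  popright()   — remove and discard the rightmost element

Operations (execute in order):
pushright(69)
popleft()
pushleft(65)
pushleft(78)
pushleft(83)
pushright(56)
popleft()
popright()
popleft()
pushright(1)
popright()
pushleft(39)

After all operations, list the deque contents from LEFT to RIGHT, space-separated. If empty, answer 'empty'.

Answer: 39 65

Derivation:
pushright(69): [69]
popleft(): []
pushleft(65): [65]
pushleft(78): [78, 65]
pushleft(83): [83, 78, 65]
pushright(56): [83, 78, 65, 56]
popleft(): [78, 65, 56]
popright(): [78, 65]
popleft(): [65]
pushright(1): [65, 1]
popright(): [65]
pushleft(39): [39, 65]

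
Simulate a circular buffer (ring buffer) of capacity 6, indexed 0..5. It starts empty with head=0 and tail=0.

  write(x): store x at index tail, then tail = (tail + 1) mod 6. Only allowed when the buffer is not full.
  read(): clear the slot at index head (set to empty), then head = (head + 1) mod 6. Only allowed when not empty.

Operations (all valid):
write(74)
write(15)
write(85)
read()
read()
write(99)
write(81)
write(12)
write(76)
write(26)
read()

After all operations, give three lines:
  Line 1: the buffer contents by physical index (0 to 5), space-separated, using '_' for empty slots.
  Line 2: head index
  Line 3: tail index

Answer: 76 26 _ 99 81 12
3
2

Derivation:
write(74): buf=[74 _ _ _ _ _], head=0, tail=1, size=1
write(15): buf=[74 15 _ _ _ _], head=0, tail=2, size=2
write(85): buf=[74 15 85 _ _ _], head=0, tail=3, size=3
read(): buf=[_ 15 85 _ _ _], head=1, tail=3, size=2
read(): buf=[_ _ 85 _ _ _], head=2, tail=3, size=1
write(99): buf=[_ _ 85 99 _ _], head=2, tail=4, size=2
write(81): buf=[_ _ 85 99 81 _], head=2, tail=5, size=3
write(12): buf=[_ _ 85 99 81 12], head=2, tail=0, size=4
write(76): buf=[76 _ 85 99 81 12], head=2, tail=1, size=5
write(26): buf=[76 26 85 99 81 12], head=2, tail=2, size=6
read(): buf=[76 26 _ 99 81 12], head=3, tail=2, size=5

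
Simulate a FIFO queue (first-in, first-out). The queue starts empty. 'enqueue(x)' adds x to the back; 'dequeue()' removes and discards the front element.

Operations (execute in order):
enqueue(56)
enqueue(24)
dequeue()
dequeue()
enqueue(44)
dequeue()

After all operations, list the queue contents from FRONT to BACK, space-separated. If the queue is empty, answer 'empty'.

enqueue(56): [56]
enqueue(24): [56, 24]
dequeue(): [24]
dequeue(): []
enqueue(44): [44]
dequeue(): []

Answer: empty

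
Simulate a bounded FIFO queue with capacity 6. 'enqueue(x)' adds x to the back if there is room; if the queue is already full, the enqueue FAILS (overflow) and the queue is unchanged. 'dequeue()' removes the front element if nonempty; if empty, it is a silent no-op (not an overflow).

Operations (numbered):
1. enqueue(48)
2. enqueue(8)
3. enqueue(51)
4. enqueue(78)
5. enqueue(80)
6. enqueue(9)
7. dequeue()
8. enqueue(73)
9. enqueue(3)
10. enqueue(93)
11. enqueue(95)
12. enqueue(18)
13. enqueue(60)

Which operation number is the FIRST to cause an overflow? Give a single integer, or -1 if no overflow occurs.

1. enqueue(48): size=1
2. enqueue(8): size=2
3. enqueue(51): size=3
4. enqueue(78): size=4
5. enqueue(80): size=5
6. enqueue(9): size=6
7. dequeue(): size=5
8. enqueue(73): size=6
9. enqueue(3): size=6=cap → OVERFLOW (fail)
10. enqueue(93): size=6=cap → OVERFLOW (fail)
11. enqueue(95): size=6=cap → OVERFLOW (fail)
12. enqueue(18): size=6=cap → OVERFLOW (fail)
13. enqueue(60): size=6=cap → OVERFLOW (fail)

Answer: 9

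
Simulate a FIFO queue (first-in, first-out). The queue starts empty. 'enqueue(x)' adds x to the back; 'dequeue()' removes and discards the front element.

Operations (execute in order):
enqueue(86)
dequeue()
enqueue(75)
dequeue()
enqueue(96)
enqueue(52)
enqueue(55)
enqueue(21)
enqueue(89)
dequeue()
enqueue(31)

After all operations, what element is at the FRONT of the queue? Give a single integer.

Answer: 52

Derivation:
enqueue(86): queue = [86]
dequeue(): queue = []
enqueue(75): queue = [75]
dequeue(): queue = []
enqueue(96): queue = [96]
enqueue(52): queue = [96, 52]
enqueue(55): queue = [96, 52, 55]
enqueue(21): queue = [96, 52, 55, 21]
enqueue(89): queue = [96, 52, 55, 21, 89]
dequeue(): queue = [52, 55, 21, 89]
enqueue(31): queue = [52, 55, 21, 89, 31]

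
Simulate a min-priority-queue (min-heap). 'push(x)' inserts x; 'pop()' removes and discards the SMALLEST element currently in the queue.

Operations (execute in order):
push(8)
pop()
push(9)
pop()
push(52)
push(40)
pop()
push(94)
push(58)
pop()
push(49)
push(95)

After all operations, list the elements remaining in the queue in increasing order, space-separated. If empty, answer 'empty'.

Answer: 49 58 94 95

Derivation:
push(8): heap contents = [8]
pop() → 8: heap contents = []
push(9): heap contents = [9]
pop() → 9: heap contents = []
push(52): heap contents = [52]
push(40): heap contents = [40, 52]
pop() → 40: heap contents = [52]
push(94): heap contents = [52, 94]
push(58): heap contents = [52, 58, 94]
pop() → 52: heap contents = [58, 94]
push(49): heap contents = [49, 58, 94]
push(95): heap contents = [49, 58, 94, 95]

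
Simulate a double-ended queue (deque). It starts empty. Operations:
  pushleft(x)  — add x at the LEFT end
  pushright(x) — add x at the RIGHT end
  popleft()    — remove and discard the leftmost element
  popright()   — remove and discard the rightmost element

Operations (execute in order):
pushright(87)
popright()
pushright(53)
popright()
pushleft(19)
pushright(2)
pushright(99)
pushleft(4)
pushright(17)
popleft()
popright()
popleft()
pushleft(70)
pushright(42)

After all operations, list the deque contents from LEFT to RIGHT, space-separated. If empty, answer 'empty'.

pushright(87): [87]
popright(): []
pushright(53): [53]
popright(): []
pushleft(19): [19]
pushright(2): [19, 2]
pushright(99): [19, 2, 99]
pushleft(4): [4, 19, 2, 99]
pushright(17): [4, 19, 2, 99, 17]
popleft(): [19, 2, 99, 17]
popright(): [19, 2, 99]
popleft(): [2, 99]
pushleft(70): [70, 2, 99]
pushright(42): [70, 2, 99, 42]

Answer: 70 2 99 42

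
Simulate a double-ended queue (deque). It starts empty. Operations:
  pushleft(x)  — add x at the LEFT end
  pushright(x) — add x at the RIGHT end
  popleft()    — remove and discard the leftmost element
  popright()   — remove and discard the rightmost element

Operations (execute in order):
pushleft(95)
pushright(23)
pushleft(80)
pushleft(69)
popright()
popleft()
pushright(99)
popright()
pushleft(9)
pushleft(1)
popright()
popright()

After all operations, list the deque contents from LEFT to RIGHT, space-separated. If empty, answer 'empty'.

pushleft(95): [95]
pushright(23): [95, 23]
pushleft(80): [80, 95, 23]
pushleft(69): [69, 80, 95, 23]
popright(): [69, 80, 95]
popleft(): [80, 95]
pushright(99): [80, 95, 99]
popright(): [80, 95]
pushleft(9): [9, 80, 95]
pushleft(1): [1, 9, 80, 95]
popright(): [1, 9, 80]
popright(): [1, 9]

Answer: 1 9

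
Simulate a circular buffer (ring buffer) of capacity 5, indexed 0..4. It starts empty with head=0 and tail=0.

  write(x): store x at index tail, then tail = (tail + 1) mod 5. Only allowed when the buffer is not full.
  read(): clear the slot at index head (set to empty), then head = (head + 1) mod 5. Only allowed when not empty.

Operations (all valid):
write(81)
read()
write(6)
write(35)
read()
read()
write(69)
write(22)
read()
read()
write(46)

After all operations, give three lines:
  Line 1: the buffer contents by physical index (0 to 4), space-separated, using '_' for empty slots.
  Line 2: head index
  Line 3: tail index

Answer: 46 _ _ _ _
0
1

Derivation:
write(81): buf=[81 _ _ _ _], head=0, tail=1, size=1
read(): buf=[_ _ _ _ _], head=1, tail=1, size=0
write(6): buf=[_ 6 _ _ _], head=1, tail=2, size=1
write(35): buf=[_ 6 35 _ _], head=1, tail=3, size=2
read(): buf=[_ _ 35 _ _], head=2, tail=3, size=1
read(): buf=[_ _ _ _ _], head=3, tail=3, size=0
write(69): buf=[_ _ _ 69 _], head=3, tail=4, size=1
write(22): buf=[_ _ _ 69 22], head=3, tail=0, size=2
read(): buf=[_ _ _ _ 22], head=4, tail=0, size=1
read(): buf=[_ _ _ _ _], head=0, tail=0, size=0
write(46): buf=[46 _ _ _ _], head=0, tail=1, size=1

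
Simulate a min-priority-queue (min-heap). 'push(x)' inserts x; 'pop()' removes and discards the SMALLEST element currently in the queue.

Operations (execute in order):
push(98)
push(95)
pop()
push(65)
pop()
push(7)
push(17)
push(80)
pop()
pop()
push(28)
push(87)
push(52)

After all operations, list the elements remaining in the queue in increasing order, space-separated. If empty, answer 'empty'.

push(98): heap contents = [98]
push(95): heap contents = [95, 98]
pop() → 95: heap contents = [98]
push(65): heap contents = [65, 98]
pop() → 65: heap contents = [98]
push(7): heap contents = [7, 98]
push(17): heap contents = [7, 17, 98]
push(80): heap contents = [7, 17, 80, 98]
pop() → 7: heap contents = [17, 80, 98]
pop() → 17: heap contents = [80, 98]
push(28): heap contents = [28, 80, 98]
push(87): heap contents = [28, 80, 87, 98]
push(52): heap contents = [28, 52, 80, 87, 98]

Answer: 28 52 80 87 98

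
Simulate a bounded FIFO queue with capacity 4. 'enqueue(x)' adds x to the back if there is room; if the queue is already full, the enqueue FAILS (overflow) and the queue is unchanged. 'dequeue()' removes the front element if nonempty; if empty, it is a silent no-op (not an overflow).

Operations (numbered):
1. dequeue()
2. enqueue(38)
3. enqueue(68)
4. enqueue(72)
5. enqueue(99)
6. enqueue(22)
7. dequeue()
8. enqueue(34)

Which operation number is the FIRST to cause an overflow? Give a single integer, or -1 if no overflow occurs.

Answer: 6

Derivation:
1. dequeue(): empty, no-op, size=0
2. enqueue(38): size=1
3. enqueue(68): size=2
4. enqueue(72): size=3
5. enqueue(99): size=4
6. enqueue(22): size=4=cap → OVERFLOW (fail)
7. dequeue(): size=3
8. enqueue(34): size=4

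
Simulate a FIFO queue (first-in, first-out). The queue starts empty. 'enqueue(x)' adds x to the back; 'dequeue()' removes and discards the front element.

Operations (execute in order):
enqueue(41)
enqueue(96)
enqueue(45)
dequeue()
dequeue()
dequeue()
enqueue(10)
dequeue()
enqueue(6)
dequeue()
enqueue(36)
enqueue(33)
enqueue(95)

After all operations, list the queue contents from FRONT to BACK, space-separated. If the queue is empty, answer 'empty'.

enqueue(41): [41]
enqueue(96): [41, 96]
enqueue(45): [41, 96, 45]
dequeue(): [96, 45]
dequeue(): [45]
dequeue(): []
enqueue(10): [10]
dequeue(): []
enqueue(6): [6]
dequeue(): []
enqueue(36): [36]
enqueue(33): [36, 33]
enqueue(95): [36, 33, 95]

Answer: 36 33 95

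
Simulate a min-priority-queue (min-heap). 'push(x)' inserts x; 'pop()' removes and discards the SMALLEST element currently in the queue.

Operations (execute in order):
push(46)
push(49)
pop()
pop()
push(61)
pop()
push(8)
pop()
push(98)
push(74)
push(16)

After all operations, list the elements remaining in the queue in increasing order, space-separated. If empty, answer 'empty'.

Answer: 16 74 98

Derivation:
push(46): heap contents = [46]
push(49): heap contents = [46, 49]
pop() → 46: heap contents = [49]
pop() → 49: heap contents = []
push(61): heap contents = [61]
pop() → 61: heap contents = []
push(8): heap contents = [8]
pop() → 8: heap contents = []
push(98): heap contents = [98]
push(74): heap contents = [74, 98]
push(16): heap contents = [16, 74, 98]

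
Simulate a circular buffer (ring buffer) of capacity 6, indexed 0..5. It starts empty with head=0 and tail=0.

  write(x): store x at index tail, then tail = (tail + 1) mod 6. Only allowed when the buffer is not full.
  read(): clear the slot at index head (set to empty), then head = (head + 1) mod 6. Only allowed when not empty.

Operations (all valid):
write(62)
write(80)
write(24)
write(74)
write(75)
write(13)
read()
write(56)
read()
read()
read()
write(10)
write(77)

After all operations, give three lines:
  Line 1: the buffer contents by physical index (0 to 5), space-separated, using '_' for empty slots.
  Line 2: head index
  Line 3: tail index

Answer: 56 10 77 _ 75 13
4
3

Derivation:
write(62): buf=[62 _ _ _ _ _], head=0, tail=1, size=1
write(80): buf=[62 80 _ _ _ _], head=0, tail=2, size=2
write(24): buf=[62 80 24 _ _ _], head=0, tail=3, size=3
write(74): buf=[62 80 24 74 _ _], head=0, tail=4, size=4
write(75): buf=[62 80 24 74 75 _], head=0, tail=5, size=5
write(13): buf=[62 80 24 74 75 13], head=0, tail=0, size=6
read(): buf=[_ 80 24 74 75 13], head=1, tail=0, size=5
write(56): buf=[56 80 24 74 75 13], head=1, tail=1, size=6
read(): buf=[56 _ 24 74 75 13], head=2, tail=1, size=5
read(): buf=[56 _ _ 74 75 13], head=3, tail=1, size=4
read(): buf=[56 _ _ _ 75 13], head=4, tail=1, size=3
write(10): buf=[56 10 _ _ 75 13], head=4, tail=2, size=4
write(77): buf=[56 10 77 _ 75 13], head=4, tail=3, size=5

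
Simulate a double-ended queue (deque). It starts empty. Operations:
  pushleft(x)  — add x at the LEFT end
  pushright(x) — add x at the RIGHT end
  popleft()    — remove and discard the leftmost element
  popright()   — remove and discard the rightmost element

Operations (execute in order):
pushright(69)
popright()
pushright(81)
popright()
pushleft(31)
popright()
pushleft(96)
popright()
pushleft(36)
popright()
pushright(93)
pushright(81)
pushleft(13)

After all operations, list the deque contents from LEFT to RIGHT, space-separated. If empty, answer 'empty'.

Answer: 13 93 81

Derivation:
pushright(69): [69]
popright(): []
pushright(81): [81]
popright(): []
pushleft(31): [31]
popright(): []
pushleft(96): [96]
popright(): []
pushleft(36): [36]
popright(): []
pushright(93): [93]
pushright(81): [93, 81]
pushleft(13): [13, 93, 81]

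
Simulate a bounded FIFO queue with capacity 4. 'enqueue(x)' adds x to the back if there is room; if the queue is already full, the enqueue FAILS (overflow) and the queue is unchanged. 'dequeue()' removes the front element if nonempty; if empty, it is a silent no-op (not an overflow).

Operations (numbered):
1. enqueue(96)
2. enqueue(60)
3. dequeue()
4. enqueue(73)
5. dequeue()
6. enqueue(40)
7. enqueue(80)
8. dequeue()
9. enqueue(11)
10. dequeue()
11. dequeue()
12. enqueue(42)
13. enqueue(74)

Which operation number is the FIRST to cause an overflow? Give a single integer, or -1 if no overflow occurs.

Answer: -1

Derivation:
1. enqueue(96): size=1
2. enqueue(60): size=2
3. dequeue(): size=1
4. enqueue(73): size=2
5. dequeue(): size=1
6. enqueue(40): size=2
7. enqueue(80): size=3
8. dequeue(): size=2
9. enqueue(11): size=3
10. dequeue(): size=2
11. dequeue(): size=1
12. enqueue(42): size=2
13. enqueue(74): size=3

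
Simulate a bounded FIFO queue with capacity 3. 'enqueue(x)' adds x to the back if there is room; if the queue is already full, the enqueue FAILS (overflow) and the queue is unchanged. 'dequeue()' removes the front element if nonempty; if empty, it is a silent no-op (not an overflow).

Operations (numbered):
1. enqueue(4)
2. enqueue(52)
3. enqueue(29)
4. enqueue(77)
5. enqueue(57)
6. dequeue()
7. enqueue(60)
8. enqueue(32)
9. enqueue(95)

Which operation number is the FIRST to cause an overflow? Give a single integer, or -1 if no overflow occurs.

Answer: 4

Derivation:
1. enqueue(4): size=1
2. enqueue(52): size=2
3. enqueue(29): size=3
4. enqueue(77): size=3=cap → OVERFLOW (fail)
5. enqueue(57): size=3=cap → OVERFLOW (fail)
6. dequeue(): size=2
7. enqueue(60): size=3
8. enqueue(32): size=3=cap → OVERFLOW (fail)
9. enqueue(95): size=3=cap → OVERFLOW (fail)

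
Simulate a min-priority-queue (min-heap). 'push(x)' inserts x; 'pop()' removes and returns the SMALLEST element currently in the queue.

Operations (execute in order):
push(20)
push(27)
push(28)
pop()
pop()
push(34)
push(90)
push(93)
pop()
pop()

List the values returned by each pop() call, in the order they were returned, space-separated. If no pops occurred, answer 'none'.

push(20): heap contents = [20]
push(27): heap contents = [20, 27]
push(28): heap contents = [20, 27, 28]
pop() → 20: heap contents = [27, 28]
pop() → 27: heap contents = [28]
push(34): heap contents = [28, 34]
push(90): heap contents = [28, 34, 90]
push(93): heap contents = [28, 34, 90, 93]
pop() → 28: heap contents = [34, 90, 93]
pop() → 34: heap contents = [90, 93]

Answer: 20 27 28 34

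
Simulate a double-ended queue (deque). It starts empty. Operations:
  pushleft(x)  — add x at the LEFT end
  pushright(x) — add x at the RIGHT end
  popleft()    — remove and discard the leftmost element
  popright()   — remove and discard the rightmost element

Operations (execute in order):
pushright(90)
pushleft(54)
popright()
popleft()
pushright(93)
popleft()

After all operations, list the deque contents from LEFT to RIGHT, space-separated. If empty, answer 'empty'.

pushright(90): [90]
pushleft(54): [54, 90]
popright(): [54]
popleft(): []
pushright(93): [93]
popleft(): []

Answer: empty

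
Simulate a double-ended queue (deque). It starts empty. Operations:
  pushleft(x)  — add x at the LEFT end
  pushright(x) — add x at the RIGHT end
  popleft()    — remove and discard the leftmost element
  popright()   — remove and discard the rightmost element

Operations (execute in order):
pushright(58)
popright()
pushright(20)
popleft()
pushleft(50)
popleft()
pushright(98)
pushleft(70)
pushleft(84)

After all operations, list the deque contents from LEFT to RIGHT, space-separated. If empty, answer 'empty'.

pushright(58): [58]
popright(): []
pushright(20): [20]
popleft(): []
pushleft(50): [50]
popleft(): []
pushright(98): [98]
pushleft(70): [70, 98]
pushleft(84): [84, 70, 98]

Answer: 84 70 98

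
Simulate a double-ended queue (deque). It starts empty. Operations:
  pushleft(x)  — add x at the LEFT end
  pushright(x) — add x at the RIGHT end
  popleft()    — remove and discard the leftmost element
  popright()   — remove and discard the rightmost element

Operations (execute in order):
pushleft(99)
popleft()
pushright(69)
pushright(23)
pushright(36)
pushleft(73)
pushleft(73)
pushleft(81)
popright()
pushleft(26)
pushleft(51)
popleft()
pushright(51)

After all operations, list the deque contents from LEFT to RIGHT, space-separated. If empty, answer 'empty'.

pushleft(99): [99]
popleft(): []
pushright(69): [69]
pushright(23): [69, 23]
pushright(36): [69, 23, 36]
pushleft(73): [73, 69, 23, 36]
pushleft(73): [73, 73, 69, 23, 36]
pushleft(81): [81, 73, 73, 69, 23, 36]
popright(): [81, 73, 73, 69, 23]
pushleft(26): [26, 81, 73, 73, 69, 23]
pushleft(51): [51, 26, 81, 73, 73, 69, 23]
popleft(): [26, 81, 73, 73, 69, 23]
pushright(51): [26, 81, 73, 73, 69, 23, 51]

Answer: 26 81 73 73 69 23 51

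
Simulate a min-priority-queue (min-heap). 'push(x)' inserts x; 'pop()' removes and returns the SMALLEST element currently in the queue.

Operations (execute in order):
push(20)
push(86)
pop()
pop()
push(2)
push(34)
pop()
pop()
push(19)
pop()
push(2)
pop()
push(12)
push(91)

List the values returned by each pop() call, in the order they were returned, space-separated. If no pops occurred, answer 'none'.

Answer: 20 86 2 34 19 2

Derivation:
push(20): heap contents = [20]
push(86): heap contents = [20, 86]
pop() → 20: heap contents = [86]
pop() → 86: heap contents = []
push(2): heap contents = [2]
push(34): heap contents = [2, 34]
pop() → 2: heap contents = [34]
pop() → 34: heap contents = []
push(19): heap contents = [19]
pop() → 19: heap contents = []
push(2): heap contents = [2]
pop() → 2: heap contents = []
push(12): heap contents = [12]
push(91): heap contents = [12, 91]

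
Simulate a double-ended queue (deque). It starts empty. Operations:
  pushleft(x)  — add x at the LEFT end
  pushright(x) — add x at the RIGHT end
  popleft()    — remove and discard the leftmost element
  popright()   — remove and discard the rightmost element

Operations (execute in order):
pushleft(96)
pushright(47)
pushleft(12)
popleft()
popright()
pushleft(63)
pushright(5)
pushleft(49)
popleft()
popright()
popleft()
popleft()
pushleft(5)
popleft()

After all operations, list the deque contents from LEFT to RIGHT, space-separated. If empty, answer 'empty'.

pushleft(96): [96]
pushright(47): [96, 47]
pushleft(12): [12, 96, 47]
popleft(): [96, 47]
popright(): [96]
pushleft(63): [63, 96]
pushright(5): [63, 96, 5]
pushleft(49): [49, 63, 96, 5]
popleft(): [63, 96, 5]
popright(): [63, 96]
popleft(): [96]
popleft(): []
pushleft(5): [5]
popleft(): []

Answer: empty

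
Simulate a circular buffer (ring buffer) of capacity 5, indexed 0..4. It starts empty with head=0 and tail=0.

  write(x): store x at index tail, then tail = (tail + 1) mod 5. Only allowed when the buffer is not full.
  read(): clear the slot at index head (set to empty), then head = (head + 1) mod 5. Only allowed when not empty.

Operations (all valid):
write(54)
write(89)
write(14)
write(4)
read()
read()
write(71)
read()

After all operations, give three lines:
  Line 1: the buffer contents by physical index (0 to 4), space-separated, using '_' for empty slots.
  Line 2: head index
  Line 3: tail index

write(54): buf=[54 _ _ _ _], head=0, tail=1, size=1
write(89): buf=[54 89 _ _ _], head=0, tail=2, size=2
write(14): buf=[54 89 14 _ _], head=0, tail=3, size=3
write(4): buf=[54 89 14 4 _], head=0, tail=4, size=4
read(): buf=[_ 89 14 4 _], head=1, tail=4, size=3
read(): buf=[_ _ 14 4 _], head=2, tail=4, size=2
write(71): buf=[_ _ 14 4 71], head=2, tail=0, size=3
read(): buf=[_ _ _ 4 71], head=3, tail=0, size=2

Answer: _ _ _ 4 71
3
0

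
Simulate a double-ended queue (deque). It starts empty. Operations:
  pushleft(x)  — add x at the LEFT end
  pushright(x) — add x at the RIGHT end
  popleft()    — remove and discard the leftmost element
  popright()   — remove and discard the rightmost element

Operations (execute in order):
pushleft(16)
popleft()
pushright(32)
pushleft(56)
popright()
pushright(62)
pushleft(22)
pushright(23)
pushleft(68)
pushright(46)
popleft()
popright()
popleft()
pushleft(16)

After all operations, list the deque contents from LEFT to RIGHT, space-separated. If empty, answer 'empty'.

pushleft(16): [16]
popleft(): []
pushright(32): [32]
pushleft(56): [56, 32]
popright(): [56]
pushright(62): [56, 62]
pushleft(22): [22, 56, 62]
pushright(23): [22, 56, 62, 23]
pushleft(68): [68, 22, 56, 62, 23]
pushright(46): [68, 22, 56, 62, 23, 46]
popleft(): [22, 56, 62, 23, 46]
popright(): [22, 56, 62, 23]
popleft(): [56, 62, 23]
pushleft(16): [16, 56, 62, 23]

Answer: 16 56 62 23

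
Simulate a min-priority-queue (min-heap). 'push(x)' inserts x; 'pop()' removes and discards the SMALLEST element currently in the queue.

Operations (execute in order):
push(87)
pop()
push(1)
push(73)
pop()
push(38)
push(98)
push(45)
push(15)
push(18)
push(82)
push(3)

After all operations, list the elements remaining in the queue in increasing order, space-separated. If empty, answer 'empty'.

Answer: 3 15 18 38 45 73 82 98

Derivation:
push(87): heap contents = [87]
pop() → 87: heap contents = []
push(1): heap contents = [1]
push(73): heap contents = [1, 73]
pop() → 1: heap contents = [73]
push(38): heap contents = [38, 73]
push(98): heap contents = [38, 73, 98]
push(45): heap contents = [38, 45, 73, 98]
push(15): heap contents = [15, 38, 45, 73, 98]
push(18): heap contents = [15, 18, 38, 45, 73, 98]
push(82): heap contents = [15, 18, 38, 45, 73, 82, 98]
push(3): heap contents = [3, 15, 18, 38, 45, 73, 82, 98]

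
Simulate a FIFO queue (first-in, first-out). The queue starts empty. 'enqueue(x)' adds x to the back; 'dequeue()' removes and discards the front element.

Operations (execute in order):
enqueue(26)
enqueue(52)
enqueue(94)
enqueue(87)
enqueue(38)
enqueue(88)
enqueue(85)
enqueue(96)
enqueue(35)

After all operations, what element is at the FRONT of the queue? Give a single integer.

enqueue(26): queue = [26]
enqueue(52): queue = [26, 52]
enqueue(94): queue = [26, 52, 94]
enqueue(87): queue = [26, 52, 94, 87]
enqueue(38): queue = [26, 52, 94, 87, 38]
enqueue(88): queue = [26, 52, 94, 87, 38, 88]
enqueue(85): queue = [26, 52, 94, 87, 38, 88, 85]
enqueue(96): queue = [26, 52, 94, 87, 38, 88, 85, 96]
enqueue(35): queue = [26, 52, 94, 87, 38, 88, 85, 96, 35]

Answer: 26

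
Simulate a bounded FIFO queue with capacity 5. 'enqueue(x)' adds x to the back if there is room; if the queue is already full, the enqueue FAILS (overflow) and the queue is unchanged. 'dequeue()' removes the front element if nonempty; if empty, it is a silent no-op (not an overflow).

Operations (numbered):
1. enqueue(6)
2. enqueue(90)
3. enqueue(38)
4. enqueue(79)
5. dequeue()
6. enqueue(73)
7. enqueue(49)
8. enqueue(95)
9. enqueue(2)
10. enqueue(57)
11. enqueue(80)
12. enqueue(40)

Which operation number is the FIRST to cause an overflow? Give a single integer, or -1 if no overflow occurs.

Answer: 8

Derivation:
1. enqueue(6): size=1
2. enqueue(90): size=2
3. enqueue(38): size=3
4. enqueue(79): size=4
5. dequeue(): size=3
6. enqueue(73): size=4
7. enqueue(49): size=5
8. enqueue(95): size=5=cap → OVERFLOW (fail)
9. enqueue(2): size=5=cap → OVERFLOW (fail)
10. enqueue(57): size=5=cap → OVERFLOW (fail)
11. enqueue(80): size=5=cap → OVERFLOW (fail)
12. enqueue(40): size=5=cap → OVERFLOW (fail)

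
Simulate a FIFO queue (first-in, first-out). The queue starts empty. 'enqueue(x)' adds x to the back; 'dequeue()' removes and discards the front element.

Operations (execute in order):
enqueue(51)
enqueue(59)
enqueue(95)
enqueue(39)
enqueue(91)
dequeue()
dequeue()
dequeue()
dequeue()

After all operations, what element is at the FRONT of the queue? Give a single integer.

Answer: 91

Derivation:
enqueue(51): queue = [51]
enqueue(59): queue = [51, 59]
enqueue(95): queue = [51, 59, 95]
enqueue(39): queue = [51, 59, 95, 39]
enqueue(91): queue = [51, 59, 95, 39, 91]
dequeue(): queue = [59, 95, 39, 91]
dequeue(): queue = [95, 39, 91]
dequeue(): queue = [39, 91]
dequeue(): queue = [91]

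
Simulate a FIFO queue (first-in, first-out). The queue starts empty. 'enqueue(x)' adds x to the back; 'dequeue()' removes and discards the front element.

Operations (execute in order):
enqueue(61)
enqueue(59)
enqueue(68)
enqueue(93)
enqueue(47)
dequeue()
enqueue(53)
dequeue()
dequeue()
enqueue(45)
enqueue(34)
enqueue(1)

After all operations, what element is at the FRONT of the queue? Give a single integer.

enqueue(61): queue = [61]
enqueue(59): queue = [61, 59]
enqueue(68): queue = [61, 59, 68]
enqueue(93): queue = [61, 59, 68, 93]
enqueue(47): queue = [61, 59, 68, 93, 47]
dequeue(): queue = [59, 68, 93, 47]
enqueue(53): queue = [59, 68, 93, 47, 53]
dequeue(): queue = [68, 93, 47, 53]
dequeue(): queue = [93, 47, 53]
enqueue(45): queue = [93, 47, 53, 45]
enqueue(34): queue = [93, 47, 53, 45, 34]
enqueue(1): queue = [93, 47, 53, 45, 34, 1]

Answer: 93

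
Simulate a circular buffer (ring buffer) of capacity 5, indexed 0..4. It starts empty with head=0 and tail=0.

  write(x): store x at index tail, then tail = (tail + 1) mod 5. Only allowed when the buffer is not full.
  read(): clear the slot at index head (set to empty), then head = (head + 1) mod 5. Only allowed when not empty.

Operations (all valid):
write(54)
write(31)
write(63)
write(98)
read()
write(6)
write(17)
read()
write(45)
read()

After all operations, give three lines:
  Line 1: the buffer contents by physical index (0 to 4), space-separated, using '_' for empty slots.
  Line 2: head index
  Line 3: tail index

Answer: 17 45 _ 98 6
3
2

Derivation:
write(54): buf=[54 _ _ _ _], head=0, tail=1, size=1
write(31): buf=[54 31 _ _ _], head=0, tail=2, size=2
write(63): buf=[54 31 63 _ _], head=0, tail=3, size=3
write(98): buf=[54 31 63 98 _], head=0, tail=4, size=4
read(): buf=[_ 31 63 98 _], head=1, tail=4, size=3
write(6): buf=[_ 31 63 98 6], head=1, tail=0, size=4
write(17): buf=[17 31 63 98 6], head=1, tail=1, size=5
read(): buf=[17 _ 63 98 6], head=2, tail=1, size=4
write(45): buf=[17 45 63 98 6], head=2, tail=2, size=5
read(): buf=[17 45 _ 98 6], head=3, tail=2, size=4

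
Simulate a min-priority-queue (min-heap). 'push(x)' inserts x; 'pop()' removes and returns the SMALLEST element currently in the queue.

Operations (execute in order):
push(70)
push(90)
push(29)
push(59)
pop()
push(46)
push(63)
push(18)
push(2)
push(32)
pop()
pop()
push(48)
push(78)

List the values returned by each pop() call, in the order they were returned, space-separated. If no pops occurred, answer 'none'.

Answer: 29 2 18

Derivation:
push(70): heap contents = [70]
push(90): heap contents = [70, 90]
push(29): heap contents = [29, 70, 90]
push(59): heap contents = [29, 59, 70, 90]
pop() → 29: heap contents = [59, 70, 90]
push(46): heap contents = [46, 59, 70, 90]
push(63): heap contents = [46, 59, 63, 70, 90]
push(18): heap contents = [18, 46, 59, 63, 70, 90]
push(2): heap contents = [2, 18, 46, 59, 63, 70, 90]
push(32): heap contents = [2, 18, 32, 46, 59, 63, 70, 90]
pop() → 2: heap contents = [18, 32, 46, 59, 63, 70, 90]
pop() → 18: heap contents = [32, 46, 59, 63, 70, 90]
push(48): heap contents = [32, 46, 48, 59, 63, 70, 90]
push(78): heap contents = [32, 46, 48, 59, 63, 70, 78, 90]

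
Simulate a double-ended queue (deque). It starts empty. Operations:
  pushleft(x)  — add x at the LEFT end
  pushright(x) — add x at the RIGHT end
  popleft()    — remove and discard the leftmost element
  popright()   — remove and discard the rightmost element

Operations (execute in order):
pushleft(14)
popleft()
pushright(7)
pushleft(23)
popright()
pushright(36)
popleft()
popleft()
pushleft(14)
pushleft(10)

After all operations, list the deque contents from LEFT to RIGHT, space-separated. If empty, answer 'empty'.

Answer: 10 14

Derivation:
pushleft(14): [14]
popleft(): []
pushright(7): [7]
pushleft(23): [23, 7]
popright(): [23]
pushright(36): [23, 36]
popleft(): [36]
popleft(): []
pushleft(14): [14]
pushleft(10): [10, 14]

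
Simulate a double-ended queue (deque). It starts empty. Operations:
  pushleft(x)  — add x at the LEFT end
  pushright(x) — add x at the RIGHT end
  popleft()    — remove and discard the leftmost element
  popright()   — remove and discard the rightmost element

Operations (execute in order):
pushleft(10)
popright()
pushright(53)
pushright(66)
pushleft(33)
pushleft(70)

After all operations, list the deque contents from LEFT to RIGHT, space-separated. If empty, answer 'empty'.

Answer: 70 33 53 66

Derivation:
pushleft(10): [10]
popright(): []
pushright(53): [53]
pushright(66): [53, 66]
pushleft(33): [33, 53, 66]
pushleft(70): [70, 33, 53, 66]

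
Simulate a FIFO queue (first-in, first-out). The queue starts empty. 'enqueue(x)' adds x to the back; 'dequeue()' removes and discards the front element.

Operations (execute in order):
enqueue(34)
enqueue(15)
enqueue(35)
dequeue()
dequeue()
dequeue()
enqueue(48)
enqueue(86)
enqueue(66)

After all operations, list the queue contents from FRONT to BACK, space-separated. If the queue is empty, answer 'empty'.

Answer: 48 86 66

Derivation:
enqueue(34): [34]
enqueue(15): [34, 15]
enqueue(35): [34, 15, 35]
dequeue(): [15, 35]
dequeue(): [35]
dequeue(): []
enqueue(48): [48]
enqueue(86): [48, 86]
enqueue(66): [48, 86, 66]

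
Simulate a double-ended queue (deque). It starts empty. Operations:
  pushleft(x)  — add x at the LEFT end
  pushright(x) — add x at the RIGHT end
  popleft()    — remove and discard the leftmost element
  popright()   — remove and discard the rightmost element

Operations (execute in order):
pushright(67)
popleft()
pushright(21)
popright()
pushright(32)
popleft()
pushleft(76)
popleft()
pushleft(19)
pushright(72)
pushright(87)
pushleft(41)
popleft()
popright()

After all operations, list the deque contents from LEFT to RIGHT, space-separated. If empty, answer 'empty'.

Answer: 19 72

Derivation:
pushright(67): [67]
popleft(): []
pushright(21): [21]
popright(): []
pushright(32): [32]
popleft(): []
pushleft(76): [76]
popleft(): []
pushleft(19): [19]
pushright(72): [19, 72]
pushright(87): [19, 72, 87]
pushleft(41): [41, 19, 72, 87]
popleft(): [19, 72, 87]
popright(): [19, 72]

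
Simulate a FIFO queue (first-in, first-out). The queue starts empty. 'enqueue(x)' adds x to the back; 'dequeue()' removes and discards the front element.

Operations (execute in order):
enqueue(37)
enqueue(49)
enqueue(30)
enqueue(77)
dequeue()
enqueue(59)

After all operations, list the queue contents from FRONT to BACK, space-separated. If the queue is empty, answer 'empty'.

Answer: 49 30 77 59

Derivation:
enqueue(37): [37]
enqueue(49): [37, 49]
enqueue(30): [37, 49, 30]
enqueue(77): [37, 49, 30, 77]
dequeue(): [49, 30, 77]
enqueue(59): [49, 30, 77, 59]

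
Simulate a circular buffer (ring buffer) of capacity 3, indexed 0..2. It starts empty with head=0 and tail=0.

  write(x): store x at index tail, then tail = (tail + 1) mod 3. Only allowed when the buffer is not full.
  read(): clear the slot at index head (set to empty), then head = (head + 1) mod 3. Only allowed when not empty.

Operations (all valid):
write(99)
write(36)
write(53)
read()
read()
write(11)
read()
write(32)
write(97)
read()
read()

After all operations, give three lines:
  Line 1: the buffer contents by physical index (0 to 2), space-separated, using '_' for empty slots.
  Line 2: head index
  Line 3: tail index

Answer: _ _ 97
2
0

Derivation:
write(99): buf=[99 _ _], head=0, tail=1, size=1
write(36): buf=[99 36 _], head=0, tail=2, size=2
write(53): buf=[99 36 53], head=0, tail=0, size=3
read(): buf=[_ 36 53], head=1, tail=0, size=2
read(): buf=[_ _ 53], head=2, tail=0, size=1
write(11): buf=[11 _ 53], head=2, tail=1, size=2
read(): buf=[11 _ _], head=0, tail=1, size=1
write(32): buf=[11 32 _], head=0, tail=2, size=2
write(97): buf=[11 32 97], head=0, tail=0, size=3
read(): buf=[_ 32 97], head=1, tail=0, size=2
read(): buf=[_ _ 97], head=2, tail=0, size=1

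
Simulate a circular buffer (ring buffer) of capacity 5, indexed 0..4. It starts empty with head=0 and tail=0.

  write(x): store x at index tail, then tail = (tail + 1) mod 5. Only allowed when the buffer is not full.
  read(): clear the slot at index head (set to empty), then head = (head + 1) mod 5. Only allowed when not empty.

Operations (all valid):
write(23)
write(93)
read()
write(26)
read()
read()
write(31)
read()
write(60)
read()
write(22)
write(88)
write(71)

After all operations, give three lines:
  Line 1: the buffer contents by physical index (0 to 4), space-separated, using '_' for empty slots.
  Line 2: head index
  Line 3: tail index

write(23): buf=[23 _ _ _ _], head=0, tail=1, size=1
write(93): buf=[23 93 _ _ _], head=0, tail=2, size=2
read(): buf=[_ 93 _ _ _], head=1, tail=2, size=1
write(26): buf=[_ 93 26 _ _], head=1, tail=3, size=2
read(): buf=[_ _ 26 _ _], head=2, tail=3, size=1
read(): buf=[_ _ _ _ _], head=3, tail=3, size=0
write(31): buf=[_ _ _ 31 _], head=3, tail=4, size=1
read(): buf=[_ _ _ _ _], head=4, tail=4, size=0
write(60): buf=[_ _ _ _ 60], head=4, tail=0, size=1
read(): buf=[_ _ _ _ _], head=0, tail=0, size=0
write(22): buf=[22 _ _ _ _], head=0, tail=1, size=1
write(88): buf=[22 88 _ _ _], head=0, tail=2, size=2
write(71): buf=[22 88 71 _ _], head=0, tail=3, size=3

Answer: 22 88 71 _ _
0
3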